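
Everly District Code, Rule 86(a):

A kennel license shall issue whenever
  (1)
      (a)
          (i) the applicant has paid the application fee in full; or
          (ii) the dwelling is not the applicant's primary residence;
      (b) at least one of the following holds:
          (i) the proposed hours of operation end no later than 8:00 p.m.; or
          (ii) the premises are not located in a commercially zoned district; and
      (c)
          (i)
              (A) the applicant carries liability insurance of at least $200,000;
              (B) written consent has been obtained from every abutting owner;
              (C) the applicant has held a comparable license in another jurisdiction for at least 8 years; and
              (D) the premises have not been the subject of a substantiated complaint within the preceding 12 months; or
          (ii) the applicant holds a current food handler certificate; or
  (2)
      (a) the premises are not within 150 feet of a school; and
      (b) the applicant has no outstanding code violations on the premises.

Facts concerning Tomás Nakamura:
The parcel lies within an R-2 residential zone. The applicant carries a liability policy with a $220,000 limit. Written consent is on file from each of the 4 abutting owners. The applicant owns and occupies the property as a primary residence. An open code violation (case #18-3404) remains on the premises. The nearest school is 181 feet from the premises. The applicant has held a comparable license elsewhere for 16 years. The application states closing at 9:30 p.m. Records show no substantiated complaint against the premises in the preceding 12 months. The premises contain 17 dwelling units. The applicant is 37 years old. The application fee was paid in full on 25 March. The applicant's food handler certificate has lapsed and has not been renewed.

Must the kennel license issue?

Yes — granted.

(i) fee paid — met.
(ii) not (primary residence) — not satisfied.
(a) = T OR F = true.
(i) closes by 8 p.m. — not met.
(ii) not (commercially zoned) — met.
(b): F OR T → true.
(A) insurance ≥ $200,000 — met.
(B) all abutters consent — holds.
(C) prior license ≥ 8 yr — met.
(D) no complaint in 12 mo. — satisfied.
(i): T AND T AND T AND T → true.
(ii) food handler cert. — not met.
(c): T OR F → true.
(1): T AND T AND T → true.
(a) ≥150 ft from school — met.
(b) no code violations — not satisfied.
So (2) is not satisfied (T AND F).
So Overall is satisfied (T OR F).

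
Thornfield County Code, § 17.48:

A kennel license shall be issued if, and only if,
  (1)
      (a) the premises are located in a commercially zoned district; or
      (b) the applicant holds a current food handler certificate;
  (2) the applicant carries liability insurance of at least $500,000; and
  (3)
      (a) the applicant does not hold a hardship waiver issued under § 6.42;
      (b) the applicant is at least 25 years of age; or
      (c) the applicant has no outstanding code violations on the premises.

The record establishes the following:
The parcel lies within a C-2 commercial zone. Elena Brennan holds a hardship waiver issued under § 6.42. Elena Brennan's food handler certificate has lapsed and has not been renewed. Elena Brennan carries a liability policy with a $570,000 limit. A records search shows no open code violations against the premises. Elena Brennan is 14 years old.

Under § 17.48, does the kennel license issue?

Yes — granted.

(a) commercially zoned — holds.
(b) food handler cert. — not satisfied.
(1) = T OR F = true.
(2) insurance ≥ $500,000 — holds.
(a) not (hardship waiver) — not met.
(b) age ≥ 25 — fails.
(c) no code violations — met.
(3): F OR F OR T → true.
Overall: T AND T AND T → true.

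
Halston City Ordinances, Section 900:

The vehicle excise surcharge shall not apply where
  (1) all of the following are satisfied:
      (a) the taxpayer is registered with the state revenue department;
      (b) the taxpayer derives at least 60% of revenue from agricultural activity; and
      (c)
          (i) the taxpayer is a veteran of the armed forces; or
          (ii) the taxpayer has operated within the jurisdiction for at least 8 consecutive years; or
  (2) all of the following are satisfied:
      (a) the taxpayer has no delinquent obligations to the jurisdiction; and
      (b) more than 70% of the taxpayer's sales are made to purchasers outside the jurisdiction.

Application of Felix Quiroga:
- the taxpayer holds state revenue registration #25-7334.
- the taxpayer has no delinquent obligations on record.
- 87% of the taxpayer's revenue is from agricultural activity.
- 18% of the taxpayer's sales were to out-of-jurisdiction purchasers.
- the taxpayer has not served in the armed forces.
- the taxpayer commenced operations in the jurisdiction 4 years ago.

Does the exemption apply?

(a) state-registered — met.
(b) ≥60% agricultural — holds.
(i) veteran — not satisfied.
(ii) ≥ 8 yrs in jurisdiction — fails.
(c): F OR F → false.
So (1) is not satisfied (T AND T AND F).
(a) no delinquency — satisfied.
(b) >70% out-of-jur. sales — not met.
(2) = T AND F = false.
Overall: F OR F → false.

No — not exempt.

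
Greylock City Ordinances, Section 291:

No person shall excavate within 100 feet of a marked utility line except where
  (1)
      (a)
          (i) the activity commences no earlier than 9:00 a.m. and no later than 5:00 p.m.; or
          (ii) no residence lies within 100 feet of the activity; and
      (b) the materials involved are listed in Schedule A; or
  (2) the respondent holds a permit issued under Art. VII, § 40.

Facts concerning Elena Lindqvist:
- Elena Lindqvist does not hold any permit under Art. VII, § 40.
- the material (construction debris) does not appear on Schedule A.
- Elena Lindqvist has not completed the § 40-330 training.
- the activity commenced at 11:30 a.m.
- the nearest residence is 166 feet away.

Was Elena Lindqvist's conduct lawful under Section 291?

(i) start within hours — satisfied.
(ii) no residence in 100 ft — met.
(a): T OR T → true.
(b) Schedule A material — not met.
(1) = T AND F = false.
(2) holds permit — not satisfied.
Overall = F OR F = false.

No — unlawful.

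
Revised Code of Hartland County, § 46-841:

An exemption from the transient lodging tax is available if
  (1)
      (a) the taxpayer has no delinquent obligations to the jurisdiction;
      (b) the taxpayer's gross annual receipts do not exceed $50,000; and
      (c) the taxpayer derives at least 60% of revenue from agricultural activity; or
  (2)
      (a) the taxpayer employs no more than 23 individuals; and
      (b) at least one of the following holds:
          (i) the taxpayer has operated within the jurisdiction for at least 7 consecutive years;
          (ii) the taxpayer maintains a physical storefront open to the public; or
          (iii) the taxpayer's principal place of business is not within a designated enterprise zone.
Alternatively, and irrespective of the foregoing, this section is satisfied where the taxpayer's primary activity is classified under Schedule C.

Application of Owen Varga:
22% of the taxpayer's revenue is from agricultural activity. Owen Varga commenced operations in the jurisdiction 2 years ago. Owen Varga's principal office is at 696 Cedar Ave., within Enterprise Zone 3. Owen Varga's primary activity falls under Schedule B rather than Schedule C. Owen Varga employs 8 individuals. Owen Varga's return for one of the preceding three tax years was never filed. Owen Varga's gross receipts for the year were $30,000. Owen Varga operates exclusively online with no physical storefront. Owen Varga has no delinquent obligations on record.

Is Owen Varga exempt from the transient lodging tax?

(a) no delinquency — met.
(b) receipts ≤ $50,000 — met.
(c) ≥60% agricultural — not satisfied.
So (1) is not satisfied (T AND T AND F).
(a) ≤ 23 employees — satisfied.
(i) ≥ 7 yrs in jurisdiction — not satisfied.
(ii) has storefront — fails.
(iii) not (in enterprise zone) — fails.
(b) = F OR F OR F = false.
(2): T AND F → false.
Overall: F OR F → false.
Exception (Schedule C activity) — not satisfied.
Result: main false OR exception false → false.

No — not exempt.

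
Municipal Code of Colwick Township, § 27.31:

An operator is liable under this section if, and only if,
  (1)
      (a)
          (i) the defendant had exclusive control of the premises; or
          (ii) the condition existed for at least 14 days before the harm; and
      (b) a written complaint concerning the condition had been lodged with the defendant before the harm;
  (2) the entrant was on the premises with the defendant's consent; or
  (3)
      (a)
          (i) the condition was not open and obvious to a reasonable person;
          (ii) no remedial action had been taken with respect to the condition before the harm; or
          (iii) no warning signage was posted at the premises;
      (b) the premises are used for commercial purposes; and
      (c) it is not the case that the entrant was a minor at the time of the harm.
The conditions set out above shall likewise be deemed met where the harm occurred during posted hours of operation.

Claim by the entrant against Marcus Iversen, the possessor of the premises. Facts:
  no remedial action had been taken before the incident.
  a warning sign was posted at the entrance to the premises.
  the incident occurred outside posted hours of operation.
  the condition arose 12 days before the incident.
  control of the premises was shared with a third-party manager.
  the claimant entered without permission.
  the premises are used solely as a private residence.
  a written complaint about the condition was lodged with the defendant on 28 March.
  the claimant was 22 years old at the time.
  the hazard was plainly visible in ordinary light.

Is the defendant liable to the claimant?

No — not liable.

(i) exclusive control — not satisfied.
(ii) condition ≥14 days old — fails.
So (a) is not satisfied (F OR F).
(b) complaint lodged — satisfied.
So (1) is not satisfied (F AND T).
(2) consent to enter — not satisfied.
(i) not open/obvious — not satisfied.
(ii) no remedial action — holds.
(iii) no signage posted — not satisfied.
So (a) is satisfied (F OR T OR F).
(b) commercial use — fails.
(c) not (entrant a minor) — holds.
So (3) is not satisfied (T AND F AND T).
So Overall is not satisfied (F OR F OR F).
Exception (during posted hours) — not satisfied.
Result: main false OR exception false → false.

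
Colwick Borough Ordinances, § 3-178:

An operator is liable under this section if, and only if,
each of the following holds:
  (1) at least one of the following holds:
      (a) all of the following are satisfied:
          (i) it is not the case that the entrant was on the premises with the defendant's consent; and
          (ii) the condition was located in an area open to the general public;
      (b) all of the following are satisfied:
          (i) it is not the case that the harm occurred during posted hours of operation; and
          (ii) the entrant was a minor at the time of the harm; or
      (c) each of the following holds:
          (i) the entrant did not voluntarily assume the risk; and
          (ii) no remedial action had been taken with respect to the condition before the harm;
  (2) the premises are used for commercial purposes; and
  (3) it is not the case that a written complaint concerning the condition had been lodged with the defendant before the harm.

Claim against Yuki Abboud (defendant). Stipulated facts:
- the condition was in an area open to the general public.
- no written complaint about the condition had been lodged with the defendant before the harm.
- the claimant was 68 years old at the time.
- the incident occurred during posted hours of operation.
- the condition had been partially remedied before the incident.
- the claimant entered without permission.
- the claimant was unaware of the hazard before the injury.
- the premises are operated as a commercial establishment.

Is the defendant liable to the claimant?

(i) not (consent to enter) — met.
(ii) public area — satisfied.
(a): T AND T → true.
(i) not (during posted hours) — fails.
(ii) entrant a minor — not met.
(b) = F AND F = false.
(i) no assumed risk — holds.
(ii) no remedial action — not met.
(c) = T AND F = false.
(1): T OR F OR F → true.
(2) commercial use — holds.
(3) not (complaint lodged) — met.
So Overall is satisfied (T AND T AND T).

Yes — liable.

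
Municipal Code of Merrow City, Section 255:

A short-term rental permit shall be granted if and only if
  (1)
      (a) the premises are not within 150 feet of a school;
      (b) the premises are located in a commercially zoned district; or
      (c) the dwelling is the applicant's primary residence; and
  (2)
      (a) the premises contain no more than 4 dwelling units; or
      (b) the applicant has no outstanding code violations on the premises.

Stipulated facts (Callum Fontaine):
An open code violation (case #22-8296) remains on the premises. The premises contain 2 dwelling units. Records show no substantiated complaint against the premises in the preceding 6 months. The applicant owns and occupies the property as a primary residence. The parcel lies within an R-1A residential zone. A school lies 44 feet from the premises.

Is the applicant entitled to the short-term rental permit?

Yes — granted.

(a) ≥150 ft from school — not satisfied.
(b) commercially zoned — not satisfied.
(c) primary residence — satisfied.
(1): F OR F OR T → true.
(a) ≤ 4 units — satisfied.
(b) no code violations — not met.
So (2) is satisfied (T OR F).
Overall = T AND T = true.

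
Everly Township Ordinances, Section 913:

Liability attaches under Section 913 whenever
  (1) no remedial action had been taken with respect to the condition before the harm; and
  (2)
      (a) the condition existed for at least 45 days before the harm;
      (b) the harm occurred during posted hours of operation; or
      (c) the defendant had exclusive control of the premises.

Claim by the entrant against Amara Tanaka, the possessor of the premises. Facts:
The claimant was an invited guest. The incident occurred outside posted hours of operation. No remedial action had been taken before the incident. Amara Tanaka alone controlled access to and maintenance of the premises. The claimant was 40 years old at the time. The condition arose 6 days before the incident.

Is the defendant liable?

Yes — liable.

(1) no remedial action — holds.
(a) condition ≥45 days old — not satisfied.
(b) during posted hours — not satisfied.
(c) exclusive control — satisfied.
(2): F OR F OR T → true.
Overall: T AND T → true.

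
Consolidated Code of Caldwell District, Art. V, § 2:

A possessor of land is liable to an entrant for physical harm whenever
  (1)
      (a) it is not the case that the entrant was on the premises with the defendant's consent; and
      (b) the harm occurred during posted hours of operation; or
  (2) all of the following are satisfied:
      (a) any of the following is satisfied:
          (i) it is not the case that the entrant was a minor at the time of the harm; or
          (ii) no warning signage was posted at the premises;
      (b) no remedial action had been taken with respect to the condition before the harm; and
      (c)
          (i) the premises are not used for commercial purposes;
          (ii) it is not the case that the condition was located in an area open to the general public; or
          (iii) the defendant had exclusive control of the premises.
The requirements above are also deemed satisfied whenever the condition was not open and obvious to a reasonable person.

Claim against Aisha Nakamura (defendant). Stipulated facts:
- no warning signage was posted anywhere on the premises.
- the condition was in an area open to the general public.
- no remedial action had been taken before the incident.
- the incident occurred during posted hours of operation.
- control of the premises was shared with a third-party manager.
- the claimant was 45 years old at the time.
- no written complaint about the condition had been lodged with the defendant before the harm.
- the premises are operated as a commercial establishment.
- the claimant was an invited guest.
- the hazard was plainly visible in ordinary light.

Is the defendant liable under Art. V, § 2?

(a) not (consent to enter) — not met.
(b) during posted hours — holds.
(1) = F AND T = false.
(i) not (entrant a minor) — holds.
(ii) no signage posted — satisfied.
(a) = T OR T = true.
(b) no remedial action — satisfied.
(i) not (commercial use) — not met.
(ii) not (public area) — not satisfied.
(iii) exclusive control — not met.
So (c) is not satisfied (F OR F OR F).
(2) = T AND T AND F = false.
Overall: F OR F → false.
Exception (not open/obvious) — not satisfied.
Result: main false OR exception false → false.

No — not liable.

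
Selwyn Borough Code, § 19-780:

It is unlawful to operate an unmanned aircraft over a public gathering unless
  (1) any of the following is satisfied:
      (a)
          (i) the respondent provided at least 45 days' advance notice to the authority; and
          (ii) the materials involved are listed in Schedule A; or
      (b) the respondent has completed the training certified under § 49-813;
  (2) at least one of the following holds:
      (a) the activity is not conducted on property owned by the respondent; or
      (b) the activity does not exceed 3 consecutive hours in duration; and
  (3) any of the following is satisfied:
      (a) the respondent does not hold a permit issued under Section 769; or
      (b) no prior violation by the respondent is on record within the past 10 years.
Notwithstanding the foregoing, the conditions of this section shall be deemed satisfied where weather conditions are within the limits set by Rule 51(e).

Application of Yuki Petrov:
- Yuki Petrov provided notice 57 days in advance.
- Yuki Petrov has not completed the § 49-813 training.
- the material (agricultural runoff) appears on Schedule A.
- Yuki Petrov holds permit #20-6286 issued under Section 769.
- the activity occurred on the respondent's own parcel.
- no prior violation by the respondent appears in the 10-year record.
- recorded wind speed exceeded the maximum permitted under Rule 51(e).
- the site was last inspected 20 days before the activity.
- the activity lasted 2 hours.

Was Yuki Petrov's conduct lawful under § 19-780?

(i) ≥45 days' notice — satisfied.
(ii) Schedule A material — holds.
(a) = T AND T = true.
(b) training certified — not met.
(1) = T OR F = true.
(a) not (own property) — not met.
(b) ≤ 3 hrs duration — satisfied.
So (2) is satisfied (F OR T).
(a) not (holds permit) — not satisfied.
(b) no prior violation — satisfied.
(3) = F OR T = true.
Overall = T AND T AND T = true.
Exception (weather ok) — not satisfied.
Result: main true OR exception false → true.

Yes — lawful.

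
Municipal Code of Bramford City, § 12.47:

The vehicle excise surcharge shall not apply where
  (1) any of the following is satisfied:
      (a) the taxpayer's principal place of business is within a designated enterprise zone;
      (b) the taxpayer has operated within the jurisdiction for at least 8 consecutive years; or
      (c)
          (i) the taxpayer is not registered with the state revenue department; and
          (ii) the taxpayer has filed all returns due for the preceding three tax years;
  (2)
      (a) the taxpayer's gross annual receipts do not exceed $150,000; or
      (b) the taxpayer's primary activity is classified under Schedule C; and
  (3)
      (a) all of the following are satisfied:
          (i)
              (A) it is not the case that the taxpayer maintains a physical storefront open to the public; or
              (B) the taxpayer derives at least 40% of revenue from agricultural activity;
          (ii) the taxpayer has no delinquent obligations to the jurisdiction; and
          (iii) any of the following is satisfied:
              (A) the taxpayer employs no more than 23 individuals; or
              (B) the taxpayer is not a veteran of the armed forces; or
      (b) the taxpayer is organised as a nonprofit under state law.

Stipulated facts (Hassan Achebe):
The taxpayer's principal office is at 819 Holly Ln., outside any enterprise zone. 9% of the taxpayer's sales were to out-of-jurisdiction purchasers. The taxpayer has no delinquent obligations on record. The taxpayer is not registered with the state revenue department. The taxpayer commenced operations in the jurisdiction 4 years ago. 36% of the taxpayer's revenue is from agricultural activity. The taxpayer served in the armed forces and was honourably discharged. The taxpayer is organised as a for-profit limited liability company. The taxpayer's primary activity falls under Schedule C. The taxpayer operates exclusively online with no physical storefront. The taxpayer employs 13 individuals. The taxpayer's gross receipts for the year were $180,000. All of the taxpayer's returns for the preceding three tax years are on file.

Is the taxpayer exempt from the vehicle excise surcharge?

(a) in enterprise zone — fails.
(b) ≥ 8 yrs in jurisdiction — fails.
(i) not (state-registered) — satisfied.
(ii) returns current — satisfied.
(c) = T AND T = true.
So (1) is satisfied (F OR F OR T).
(a) receipts ≤ $150,000 — fails.
(b) Schedule C activity — holds.
(2): F OR T → true.
(A) not (has storefront) — satisfied.
(B) ≥40% agricultural — not met.
So (i) is satisfied (T OR F).
(ii) no delinquency — satisfied.
(A) ≤ 23 employees — holds.
(B) not (veteran) — not satisfied.
So (iii) is satisfied (T OR F).
(a): T AND T AND T → true.
(b) nonprofit — not met.
(3): T OR F → true.
Overall: T AND T AND T → true.

Yes — exempt.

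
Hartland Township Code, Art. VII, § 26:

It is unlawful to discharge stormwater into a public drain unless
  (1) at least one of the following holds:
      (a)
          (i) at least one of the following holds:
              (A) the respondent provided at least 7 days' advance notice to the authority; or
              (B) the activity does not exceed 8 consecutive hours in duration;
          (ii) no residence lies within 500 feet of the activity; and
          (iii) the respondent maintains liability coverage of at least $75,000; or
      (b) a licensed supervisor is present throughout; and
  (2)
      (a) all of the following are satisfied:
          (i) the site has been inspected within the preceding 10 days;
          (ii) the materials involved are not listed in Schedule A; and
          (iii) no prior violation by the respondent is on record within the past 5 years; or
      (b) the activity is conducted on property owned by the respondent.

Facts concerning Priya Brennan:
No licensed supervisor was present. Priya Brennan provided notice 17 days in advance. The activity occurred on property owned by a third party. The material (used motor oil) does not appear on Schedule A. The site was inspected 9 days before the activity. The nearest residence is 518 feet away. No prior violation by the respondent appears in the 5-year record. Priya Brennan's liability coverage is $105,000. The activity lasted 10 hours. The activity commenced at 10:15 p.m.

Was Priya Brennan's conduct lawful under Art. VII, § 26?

(A) ≥7 days' notice — holds.
(B) ≤ 8 hrs duration — not met.
So (i) is satisfied (T OR F).
(ii) no residence in 500 ft — holds.
(iii) coverage ≥ $75,000 — met.
(a) = T AND T AND T = true.
(b) supervisor present — not satisfied.
So (1) is satisfied (T OR F).
(i) site inspected — holds.
(ii) not (Schedule A material) — met.
(iii) no prior violation — holds.
So (a) is satisfied (T AND T AND T).
(b) own property — fails.
(2) = T OR F = true.
So Overall is satisfied (T AND T).

Yes — lawful.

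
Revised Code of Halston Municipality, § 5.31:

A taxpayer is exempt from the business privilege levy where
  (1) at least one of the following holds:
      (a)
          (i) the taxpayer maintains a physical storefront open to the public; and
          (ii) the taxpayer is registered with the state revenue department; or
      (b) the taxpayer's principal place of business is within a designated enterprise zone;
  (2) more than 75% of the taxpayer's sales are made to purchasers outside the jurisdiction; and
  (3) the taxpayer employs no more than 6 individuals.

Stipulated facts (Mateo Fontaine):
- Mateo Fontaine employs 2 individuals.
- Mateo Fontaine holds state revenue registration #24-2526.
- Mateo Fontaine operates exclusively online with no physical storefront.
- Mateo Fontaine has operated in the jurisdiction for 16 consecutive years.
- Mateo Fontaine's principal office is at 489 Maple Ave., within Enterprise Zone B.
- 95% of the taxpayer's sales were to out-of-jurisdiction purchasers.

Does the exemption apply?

Yes — exempt.

(i) has storefront — not met.
(ii) state-registered — satisfied.
(a): F AND T → false.
(b) in enterprise zone — met.
So (1) is satisfied (F OR T).
(2) >75% out-of-jur. sales — met.
(3) ≤ 6 employees — satisfied.
Overall: T AND T AND T → true.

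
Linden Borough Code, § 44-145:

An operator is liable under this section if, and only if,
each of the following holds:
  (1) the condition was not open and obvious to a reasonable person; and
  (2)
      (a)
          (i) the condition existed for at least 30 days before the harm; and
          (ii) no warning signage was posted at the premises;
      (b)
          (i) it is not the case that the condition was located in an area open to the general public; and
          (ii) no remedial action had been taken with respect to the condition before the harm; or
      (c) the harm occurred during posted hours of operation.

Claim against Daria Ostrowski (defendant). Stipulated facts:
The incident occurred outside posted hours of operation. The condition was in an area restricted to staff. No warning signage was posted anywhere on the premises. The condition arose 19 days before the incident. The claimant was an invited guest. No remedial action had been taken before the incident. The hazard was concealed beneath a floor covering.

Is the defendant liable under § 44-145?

(1) not open/obvious — met.
(i) condition ≥30 days old — fails.
(ii) no signage posted — satisfied.
(a) = F AND T = false.
(i) not (public area) — holds.
(ii) no remedial action — satisfied.
(b): T AND T → true.
(c) during posted hours — not satisfied.
So (2) is satisfied (F OR T OR F).
Overall: T AND T → true.

Yes — liable.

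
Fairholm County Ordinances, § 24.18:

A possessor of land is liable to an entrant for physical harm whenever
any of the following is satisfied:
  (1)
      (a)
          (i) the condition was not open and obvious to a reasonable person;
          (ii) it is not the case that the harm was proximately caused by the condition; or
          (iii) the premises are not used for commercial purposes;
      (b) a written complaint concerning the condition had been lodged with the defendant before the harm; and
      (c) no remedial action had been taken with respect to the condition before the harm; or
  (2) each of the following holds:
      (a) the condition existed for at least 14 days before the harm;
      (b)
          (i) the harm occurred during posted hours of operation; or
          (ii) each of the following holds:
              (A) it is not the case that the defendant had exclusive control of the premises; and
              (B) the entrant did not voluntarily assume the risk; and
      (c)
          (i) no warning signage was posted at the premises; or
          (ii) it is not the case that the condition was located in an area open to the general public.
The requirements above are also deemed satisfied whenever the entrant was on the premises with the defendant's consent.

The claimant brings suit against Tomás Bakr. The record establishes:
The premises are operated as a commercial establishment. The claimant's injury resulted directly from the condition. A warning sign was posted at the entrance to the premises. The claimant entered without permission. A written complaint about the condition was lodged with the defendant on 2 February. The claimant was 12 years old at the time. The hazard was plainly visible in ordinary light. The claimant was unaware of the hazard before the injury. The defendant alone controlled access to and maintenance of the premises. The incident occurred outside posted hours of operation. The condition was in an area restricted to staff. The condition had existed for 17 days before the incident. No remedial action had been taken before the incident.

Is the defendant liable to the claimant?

(i) not open/obvious — fails.
(ii) not (proximate cause) — fails.
(iii) not (commercial use) — not satisfied.
(a): F OR F OR F → false.
(b) complaint lodged — met.
(c) no remedial action — satisfied.
(1) = F AND T AND T = false.
(a) condition ≥14 days old — met.
(i) during posted hours — not satisfied.
(A) not (exclusive control) — fails.
(B) no assumed risk — holds.
So (ii) is not satisfied (F AND T).
So (b) is not satisfied (F OR F).
(i) no signage posted — not satisfied.
(ii) not (public area) — satisfied.
So (c) is satisfied (F OR T).
(2): T AND F AND T → false.
Overall: F OR F → false.
Exception (consent to enter) — not satisfied.
Result: main false OR exception false → false.

No — not liable.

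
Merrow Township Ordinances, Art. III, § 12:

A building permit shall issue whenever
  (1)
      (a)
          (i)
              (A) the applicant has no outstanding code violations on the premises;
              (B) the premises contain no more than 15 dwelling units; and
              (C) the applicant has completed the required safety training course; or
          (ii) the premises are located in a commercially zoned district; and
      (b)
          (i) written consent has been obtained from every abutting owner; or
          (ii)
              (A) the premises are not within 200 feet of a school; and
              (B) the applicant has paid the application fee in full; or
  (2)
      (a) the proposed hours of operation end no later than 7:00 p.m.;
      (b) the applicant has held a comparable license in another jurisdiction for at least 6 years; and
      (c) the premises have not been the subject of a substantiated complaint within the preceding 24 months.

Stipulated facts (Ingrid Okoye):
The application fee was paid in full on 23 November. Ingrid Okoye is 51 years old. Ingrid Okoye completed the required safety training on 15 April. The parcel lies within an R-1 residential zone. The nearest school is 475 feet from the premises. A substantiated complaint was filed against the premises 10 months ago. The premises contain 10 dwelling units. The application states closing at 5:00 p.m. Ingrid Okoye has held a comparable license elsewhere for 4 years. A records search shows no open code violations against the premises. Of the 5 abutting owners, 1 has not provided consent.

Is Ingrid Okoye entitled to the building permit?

(A) no code violations — holds.
(B) ≤ 15 units — holds.
(C) safety training — satisfied.
So (i) is satisfied (T AND T AND T).
(ii) commercially zoned — not met.
So (a) is satisfied (T OR F).
(i) all abutters consent — fails.
(A) ≥200 ft from school — met.
(B) fee paid — met.
So (ii) is satisfied (T AND T).
(b) = F OR T = true.
(1): T AND T → true.
(a) closes by 7 p.m. — holds.
(b) prior license ≥ 6 yr — not met.
(c) no complaint in 24 mo. — not met.
(2): T AND F AND F → false.
Overall = T OR F = true.

Yes — granted.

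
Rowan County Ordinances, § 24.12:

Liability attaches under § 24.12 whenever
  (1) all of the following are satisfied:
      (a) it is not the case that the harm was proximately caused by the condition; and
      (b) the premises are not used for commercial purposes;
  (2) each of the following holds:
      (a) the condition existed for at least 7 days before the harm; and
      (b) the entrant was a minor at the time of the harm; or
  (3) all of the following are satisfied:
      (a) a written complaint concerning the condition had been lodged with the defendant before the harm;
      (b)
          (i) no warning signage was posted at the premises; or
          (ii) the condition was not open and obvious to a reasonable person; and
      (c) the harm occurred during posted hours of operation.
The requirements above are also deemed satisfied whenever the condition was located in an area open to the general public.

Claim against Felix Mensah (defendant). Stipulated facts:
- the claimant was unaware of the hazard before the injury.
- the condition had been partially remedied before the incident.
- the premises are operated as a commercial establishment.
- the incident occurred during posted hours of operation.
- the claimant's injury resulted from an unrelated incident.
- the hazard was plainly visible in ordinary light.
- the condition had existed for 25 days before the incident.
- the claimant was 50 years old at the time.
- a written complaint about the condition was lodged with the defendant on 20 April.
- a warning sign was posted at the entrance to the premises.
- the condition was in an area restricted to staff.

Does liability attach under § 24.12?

(a) not (proximate cause) — met.
(b) not (commercial use) — not met.
So (1) is not satisfied (T AND F).
(a) condition ≥7 days old — met.
(b) entrant a minor — not satisfied.
(2): T AND F → false.
(a) complaint lodged — holds.
(i) no signage posted — fails.
(ii) not open/obvious — not satisfied.
(b) = F OR F = false.
(c) during posted hours — satisfied.
(3) = T AND F AND T = false.
So Overall is not satisfied (F OR F OR F).
Exception (public area) — not satisfied.
Result: main false OR exception false → false.

No — not liable.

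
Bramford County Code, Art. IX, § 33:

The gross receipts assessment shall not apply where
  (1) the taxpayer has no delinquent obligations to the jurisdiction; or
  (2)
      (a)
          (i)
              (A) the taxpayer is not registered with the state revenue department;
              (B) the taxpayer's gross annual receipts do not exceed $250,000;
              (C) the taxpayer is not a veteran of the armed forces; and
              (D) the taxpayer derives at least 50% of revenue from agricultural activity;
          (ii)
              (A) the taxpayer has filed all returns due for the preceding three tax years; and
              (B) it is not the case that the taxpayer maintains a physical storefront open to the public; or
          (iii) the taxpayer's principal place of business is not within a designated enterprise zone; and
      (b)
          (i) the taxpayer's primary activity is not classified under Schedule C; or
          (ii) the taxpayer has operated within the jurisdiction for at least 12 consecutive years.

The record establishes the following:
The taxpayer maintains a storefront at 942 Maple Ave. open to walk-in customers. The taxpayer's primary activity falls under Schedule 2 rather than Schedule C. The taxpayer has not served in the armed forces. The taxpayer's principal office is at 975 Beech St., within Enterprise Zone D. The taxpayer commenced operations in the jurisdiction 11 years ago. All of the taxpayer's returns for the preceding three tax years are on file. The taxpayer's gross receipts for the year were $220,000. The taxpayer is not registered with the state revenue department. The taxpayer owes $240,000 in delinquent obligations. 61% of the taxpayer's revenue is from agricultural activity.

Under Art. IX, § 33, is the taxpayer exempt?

(1) no delinquency — fails.
(A) not (state-registered) — holds.
(B) receipts ≤ $250,000 — holds.
(C) not (veteran) — holds.
(D) ≥50% agricultural — satisfied.
(i): T AND T AND T AND T → true.
(A) returns current — holds.
(B) not (has storefront) — not met.
(ii): T AND F → false.
(iii) not (in enterprise zone) — fails.
(a) = T OR F OR F = true.
(i) not (Schedule C activity) — holds.
(ii) ≥ 12 yrs in jurisdiction — fails.
(b) = T OR F = true.
(2): T AND T → true.
Overall = F OR T = true.

Yes — exempt.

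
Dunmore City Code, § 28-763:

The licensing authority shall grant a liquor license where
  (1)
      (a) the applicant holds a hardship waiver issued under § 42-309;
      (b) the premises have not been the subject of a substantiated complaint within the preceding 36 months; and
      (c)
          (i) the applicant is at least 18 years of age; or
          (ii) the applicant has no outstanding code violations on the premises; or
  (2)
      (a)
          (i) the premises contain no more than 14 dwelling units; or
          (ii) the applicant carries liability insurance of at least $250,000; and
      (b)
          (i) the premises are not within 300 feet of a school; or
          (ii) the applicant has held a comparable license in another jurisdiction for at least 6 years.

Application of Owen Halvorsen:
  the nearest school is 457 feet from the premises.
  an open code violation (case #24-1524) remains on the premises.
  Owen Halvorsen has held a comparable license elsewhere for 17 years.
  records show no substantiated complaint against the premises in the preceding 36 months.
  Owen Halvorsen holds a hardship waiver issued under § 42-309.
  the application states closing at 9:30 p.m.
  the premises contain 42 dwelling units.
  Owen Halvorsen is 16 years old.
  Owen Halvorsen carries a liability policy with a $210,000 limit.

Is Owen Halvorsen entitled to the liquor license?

(a) hardship waiver — satisfied.
(b) no complaint in 36 mo. — satisfied.
(i) age ≥ 18 — fails.
(ii) no code violations — fails.
(c): F OR F → false.
(1): T AND T AND F → false.
(i) ≤ 14 units — not satisfied.
(ii) insurance ≥ $250,000 — not met.
(a) = F OR F = false.
(i) ≥300 ft from school — satisfied.
(ii) prior license ≥ 6 yr — holds.
(b): T OR T → true.
So (2) is not satisfied (F AND T).
Overall: F OR F → false.

No — denied.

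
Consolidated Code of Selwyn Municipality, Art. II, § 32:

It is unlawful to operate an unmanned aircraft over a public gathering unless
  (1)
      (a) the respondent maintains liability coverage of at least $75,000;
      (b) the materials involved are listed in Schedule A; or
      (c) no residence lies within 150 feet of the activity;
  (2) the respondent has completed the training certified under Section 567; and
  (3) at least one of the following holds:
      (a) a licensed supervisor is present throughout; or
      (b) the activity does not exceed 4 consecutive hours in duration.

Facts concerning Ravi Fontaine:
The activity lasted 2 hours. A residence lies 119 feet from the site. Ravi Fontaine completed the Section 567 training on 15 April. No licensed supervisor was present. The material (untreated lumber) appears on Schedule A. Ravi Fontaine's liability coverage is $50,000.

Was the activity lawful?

(a) coverage ≥ $75,000 — not met.
(b) Schedule A material — holds.
(c) no residence in 150 ft — not met.
(1): F OR T OR F → true.
(2) training certified — holds.
(a) supervisor present — not satisfied.
(b) ≤ 4 hrs duration — satisfied.
(3): F OR T → true.
Overall: T AND T AND T → true.

Yes — lawful.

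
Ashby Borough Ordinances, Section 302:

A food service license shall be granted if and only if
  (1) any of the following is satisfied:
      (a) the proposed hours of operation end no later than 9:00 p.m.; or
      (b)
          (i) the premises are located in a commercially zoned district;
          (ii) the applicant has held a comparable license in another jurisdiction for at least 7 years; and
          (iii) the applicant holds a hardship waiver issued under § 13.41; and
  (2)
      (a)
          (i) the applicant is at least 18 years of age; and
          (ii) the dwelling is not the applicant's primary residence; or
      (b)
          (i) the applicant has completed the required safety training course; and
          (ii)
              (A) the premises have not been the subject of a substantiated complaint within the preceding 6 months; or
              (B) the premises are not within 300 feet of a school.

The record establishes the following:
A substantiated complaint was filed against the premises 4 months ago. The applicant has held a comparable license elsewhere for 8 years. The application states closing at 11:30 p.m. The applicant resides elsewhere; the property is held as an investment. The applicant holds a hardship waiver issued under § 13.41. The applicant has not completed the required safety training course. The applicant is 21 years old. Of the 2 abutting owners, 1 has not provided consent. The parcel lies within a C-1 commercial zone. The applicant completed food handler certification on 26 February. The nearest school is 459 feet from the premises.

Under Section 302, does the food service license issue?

(a) closes by 9 p.m. — fails.
(i) commercially zoned — holds.
(ii) prior license ≥ 7 yr — met.
(iii) hardship waiver — met.
(b): T AND T AND T → true.
(1): F OR T → true.
(i) age ≥ 18 — satisfied.
(ii) not (primary residence) — holds.
So (a) is satisfied (T AND T).
(i) safety training — not satisfied.
(A) no complaint in 6 mo. — not met.
(B) ≥300 ft from school — met.
(ii) = F OR T = true.
(b) = F AND T = false.
(2) = T OR F = true.
So Overall is satisfied (T AND T).

Yes — granted.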